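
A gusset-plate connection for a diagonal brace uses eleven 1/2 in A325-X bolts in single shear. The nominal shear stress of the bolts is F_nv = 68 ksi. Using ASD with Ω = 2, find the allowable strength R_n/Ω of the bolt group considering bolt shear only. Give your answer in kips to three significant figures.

A_b = π × 0.5² / 4 = 0.1963 in².
R_n = F_nv · A_b · n · n_s = 68 × 0.1963 × 11 × 1 = 146.9 kips.
Allowable strength R_n/Ω = 146.9 / 2 = 73.4 kips.

73.4 kips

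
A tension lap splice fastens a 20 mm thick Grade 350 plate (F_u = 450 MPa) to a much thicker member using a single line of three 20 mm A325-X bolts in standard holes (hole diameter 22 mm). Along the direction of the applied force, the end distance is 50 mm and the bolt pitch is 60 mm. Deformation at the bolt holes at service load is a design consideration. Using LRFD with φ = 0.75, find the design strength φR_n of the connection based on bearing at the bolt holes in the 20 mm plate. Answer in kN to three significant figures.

932 kN

Per bolt r_n = 1.2 l_c t F_u ≤ 2.4 d t F_u; upper limit = 2.4 × 20 × 20 × 450 / 1000 = 432 kN.
Edge bolt: l_c = 50 − 22/2 = 39 mm → 1.2 × 39 × 20 × 450 / 1000 = 421.2 → r_n = 421.2 kN.
Interior bolts: l_c = 60 − 22 = 38 mm → 1.2 × 38 × 20 × 450 / 1000 = 410.4 → r_n = 410.4 kN.
R_n = 1 × 421.2 + 2 × 410.4 = 1242 kN.
Design strength φR_n = 0.75 × 1242 = 932 kN.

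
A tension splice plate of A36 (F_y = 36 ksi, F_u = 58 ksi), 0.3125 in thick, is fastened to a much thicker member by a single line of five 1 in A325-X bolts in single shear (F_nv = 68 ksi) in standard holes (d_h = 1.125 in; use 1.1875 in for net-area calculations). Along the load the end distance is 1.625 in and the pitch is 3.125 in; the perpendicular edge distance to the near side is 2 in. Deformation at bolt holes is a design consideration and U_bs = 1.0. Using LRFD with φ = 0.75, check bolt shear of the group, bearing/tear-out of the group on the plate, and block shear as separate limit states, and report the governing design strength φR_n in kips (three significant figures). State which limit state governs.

90.6 kips (block shear governs)

Bolt shear: A_b = π·1²/4 = 0.7854 in²; R_n = 68 × 0.7854 × 5 × 1 = 267 kips → 0.75 × 267 = 200 kips.
Bearing: edge l_c = 1.062, r_n = 23.11 kips; interior l_c = 2, r_n = 43.5 kips; R_n = 23.11 + 4·43.5 = 197.1 kips → 148 kips.
Block shear: A_gv = 4.414, A_nv = 2.744, A_nt = 0.4395 in²; R_n = min(0.6F_uA_nv, 0.6F_yA_gv) + U_bs·F_u·A_nt = 120.8 kips → 90.6 kips.
Block shear governs: 90.6 kips.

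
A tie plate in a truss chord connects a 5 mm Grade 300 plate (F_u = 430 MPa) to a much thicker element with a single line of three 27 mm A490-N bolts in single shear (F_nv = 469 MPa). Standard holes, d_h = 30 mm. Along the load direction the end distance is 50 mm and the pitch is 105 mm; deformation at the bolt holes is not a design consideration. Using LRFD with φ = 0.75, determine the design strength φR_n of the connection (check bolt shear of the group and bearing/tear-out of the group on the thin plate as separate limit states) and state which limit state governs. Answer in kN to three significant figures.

346 kN (bearing governs)

Bolt shear: A_b = π·27²/4 = 572.6 mm²; R_n = 469 × 572.6 × 3 × 1 / 1000 = 805.6 kN → 0.75 × 805.6 = 604 kN.
Bearing (1.5 l_c t F_u ≤ 3.0 d t F_u): upper limit = 3.0·27·5·430 / 1000 = 174.2 kN.
  Edge l_c = 50 − 30/2 = 35 → r_n = 112.9 kN; interior l_c = 105 − 30 = 75 → r_n = 174.2 kN.
  R_n,bearing = 1·112.9 + 2·174.2 = 461.2 kN → 0.75 × 461.2 = 346 kN.
Bearing governs: 346 kN.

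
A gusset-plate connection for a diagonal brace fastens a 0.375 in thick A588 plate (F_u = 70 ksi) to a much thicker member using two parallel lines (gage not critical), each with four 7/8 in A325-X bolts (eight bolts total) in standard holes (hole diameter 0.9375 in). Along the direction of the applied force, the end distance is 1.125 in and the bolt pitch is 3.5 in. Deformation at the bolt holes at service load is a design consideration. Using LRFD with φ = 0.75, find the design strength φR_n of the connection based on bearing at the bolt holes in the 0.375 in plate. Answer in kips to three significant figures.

Per bolt r_n = 1.2 l_c t F_u ≤ 2.4 d t F_u; upper limit = 2.4 × 0.875 × 0.375 × 70 = 55.13 kips.
Edge bolt: l_c = 1.125 − 0.9375/2 = 0.6562 in → 1.2 × 0.6562 × 0.375 × 70 = 20.67 → r_n = 20.67 kips.
Interior bolts: l_c = 3.5 − 0.9375 = 2.562 in → 1.2 × 2.562 × 0.375 × 70 = 80.72 → r_n = 55.13 kips.
R_n = 2 × 20.67 + 6 × 55.13 = 372.1 kips.
Design strength φR_n = 0.75 × 372.1 = 279 kips.

279 kips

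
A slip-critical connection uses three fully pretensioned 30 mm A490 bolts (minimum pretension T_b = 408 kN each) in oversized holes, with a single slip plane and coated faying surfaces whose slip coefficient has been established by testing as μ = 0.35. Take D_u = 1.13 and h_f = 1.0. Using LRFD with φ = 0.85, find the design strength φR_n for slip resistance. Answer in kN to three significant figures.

411 kN

R_n = μ · D_u · h_f · T_b · n_s · n_b = 0.35 × 1.13 × 1.0 × 408 × 1 × 3 = 484.1 kN.
Design strength φR_n = 0.85 × 484.1 = 411 kN.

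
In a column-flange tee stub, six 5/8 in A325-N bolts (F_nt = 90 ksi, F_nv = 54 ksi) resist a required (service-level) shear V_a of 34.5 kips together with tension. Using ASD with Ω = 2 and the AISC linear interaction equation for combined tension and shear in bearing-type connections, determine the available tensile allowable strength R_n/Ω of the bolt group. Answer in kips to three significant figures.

50.2 kips

A_b = π·0.625²/4 = 0.3068 in²; f_rv = 34.5 / (6 × 0.3068) = 18.74 ksi.
F'_nt = 1.3 F_nt − (Ω F_nt / F_nv) f_rv = 1.3·90 − (2·90/54)·18.74 = 54.53 ksi, capped at F_nt → F'_nt = 54.53 ksi.
R_n = F'_nt · A_b · n = 54.53 × 0.3068 × 6 = 100.4 kips.
Allowable strength R_n/Ω = 100.4 / 2 = 50.2 kips.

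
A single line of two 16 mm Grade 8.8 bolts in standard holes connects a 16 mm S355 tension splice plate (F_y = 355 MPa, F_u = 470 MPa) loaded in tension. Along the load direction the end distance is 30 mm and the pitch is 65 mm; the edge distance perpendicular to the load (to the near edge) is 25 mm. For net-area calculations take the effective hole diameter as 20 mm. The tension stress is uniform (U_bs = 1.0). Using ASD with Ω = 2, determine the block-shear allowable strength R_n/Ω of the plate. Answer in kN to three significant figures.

Shear plane L_v = 30 + 1·65 = 95 mm; A_gv = 95 × 16 = 1520 mm².
A_nv = (95 − 1.5·20) × 16 = 1040 mm².
A_nt = (25 − 0.5·20) × 16 = 240 mm².
0.6 F_u A_nv = 293.3 kN; 0.6 F_y A_gv = 323.8 kN → shear rupture governs the shear term.
R_n = 293.3 + 1.0 × 470 × 240 / 1000 = 406.1 kN.
Allowable strength R_n/Ω = 406.1 / 2 = 203 kN.

203 kN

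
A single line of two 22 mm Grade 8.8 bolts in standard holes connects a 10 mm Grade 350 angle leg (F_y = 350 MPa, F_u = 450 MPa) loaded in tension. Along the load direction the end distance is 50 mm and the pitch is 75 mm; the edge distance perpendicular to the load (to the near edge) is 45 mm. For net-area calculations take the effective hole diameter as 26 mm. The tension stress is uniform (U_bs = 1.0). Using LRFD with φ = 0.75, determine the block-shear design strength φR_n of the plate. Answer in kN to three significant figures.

Shear plane L_v = 50 + 1·75 = 125 mm; A_gv = 125 × 10 = 1250 mm².
A_nv = (125 − 1.5·26) × 10 = 860 mm².
A_nt = (45 − 0.5·26) × 10 = 320 mm².
0.6 F_u A_nv = 232.2 kN; 0.6 F_y A_gv = 262.5 kN → shear rupture governs the shear term.
R_n = 232.2 + 1.0 × 450 × 320 / 1000 = 376.2 kN.
Design strength φR_n = 0.75 × 376.2 = 282 kN.

282 kN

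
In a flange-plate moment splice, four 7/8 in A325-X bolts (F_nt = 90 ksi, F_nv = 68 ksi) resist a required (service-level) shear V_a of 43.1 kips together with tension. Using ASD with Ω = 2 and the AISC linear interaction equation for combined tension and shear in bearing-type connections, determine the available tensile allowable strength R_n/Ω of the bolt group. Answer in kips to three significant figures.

83.7 kips

A_b = π·0.875²/4 = 0.6013 in²; f_rv = 43.1 / (4 × 0.6013) = 17.92 ksi.
F'_nt = 1.3 F_nt − (Ω F_nt / F_nv) f_rv = 1.3·90 − (2·90/68)·17.92 = 69.57 ksi, capped at F_nt → F'_nt = 69.57 ksi.
R_n = F'_nt · A_b · n = 69.57 × 0.6013 × 4 = 167.3 kips.
Allowable strength R_n/Ω = 167.3 / 2 = 83.7 kips.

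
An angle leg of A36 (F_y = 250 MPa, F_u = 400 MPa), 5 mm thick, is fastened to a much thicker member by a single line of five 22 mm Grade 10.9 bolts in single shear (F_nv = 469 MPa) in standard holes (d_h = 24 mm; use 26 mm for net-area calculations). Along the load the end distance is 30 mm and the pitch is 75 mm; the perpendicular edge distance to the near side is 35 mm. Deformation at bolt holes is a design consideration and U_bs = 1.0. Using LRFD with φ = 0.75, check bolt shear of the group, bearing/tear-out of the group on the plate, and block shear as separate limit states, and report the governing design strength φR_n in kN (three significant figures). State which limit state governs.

219 kN (block shear governs)

Bolt shear: A_b = π·22²/4 = 380.1 mm²; R_n = 469 × 380.1 × 5 × 1 / 1000 = 891.4 kN → 0.75 × 891.4 = 669 kN.
Bearing: edge l_c = 18, r_n = 43.2 kN; interior l_c = 51, r_n = 105.6 kN; R_n = 43.2 + 4·105.6 = 465.6 kN → 349 kN.
Block shear: A_gv = 1650, A_nv = 1065, A_nt = 110 mm²; R_n = min(0.6F_uA_nv, 0.6F_yA_gv) + U_bs·F_u·A_nt = 291.5 kN → 219 kN.
Block shear governs: 219 kN.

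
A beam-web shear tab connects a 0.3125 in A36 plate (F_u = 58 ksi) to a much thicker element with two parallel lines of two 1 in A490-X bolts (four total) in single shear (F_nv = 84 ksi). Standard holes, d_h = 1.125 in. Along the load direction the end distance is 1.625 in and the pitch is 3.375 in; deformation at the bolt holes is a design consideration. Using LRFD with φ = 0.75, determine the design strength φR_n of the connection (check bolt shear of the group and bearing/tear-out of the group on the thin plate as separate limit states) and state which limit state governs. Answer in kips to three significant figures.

Bolt shear: A_b = π·1²/4 = 0.7854 in²; R_n = 84 × 0.7854 × 4 × 1 = 263.9 kips → 0.75 × 263.9 = 198 kips.
Bearing (1.2 l_c t F_u ≤ 2.4 d t F_u): upper limit = 2.4·1·0.3125·58 = 43.5 kips.
  Edge l_c = 1.625 − 1.125/2 = 1.062 → r_n = 23.11 kips; interior l_c = 3.375 − 1.125 = 2.25 → r_n = 43.5 kips.
  R_n,bearing = 2·23.11 + 2·43.5 = 133.2 kips → 0.75 × 133.2 = 99.9 kips.
Bearing governs: 99.9 kips.

99.9 kips (bearing governs)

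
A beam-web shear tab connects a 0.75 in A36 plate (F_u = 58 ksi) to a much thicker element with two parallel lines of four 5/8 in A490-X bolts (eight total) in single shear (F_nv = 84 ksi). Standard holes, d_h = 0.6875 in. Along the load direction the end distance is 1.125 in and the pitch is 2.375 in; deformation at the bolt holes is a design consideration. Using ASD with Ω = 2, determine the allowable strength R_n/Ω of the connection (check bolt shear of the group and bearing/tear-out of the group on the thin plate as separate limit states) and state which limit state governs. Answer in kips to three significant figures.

103 kips (bolt shear governs)

Bolt shear: A_b = π·0.625²/4 = 0.3068 in²; R_n = 84 × 0.3068 × 8 × 1 = 206.2 kips → 206.2 / 2 = 103 kips.
Bearing (1.2 l_c t F_u ≤ 2.4 d t F_u): upper limit = 2.4·0.625·0.75·58 = 65.25 kips.
  Edge l_c = 1.125 − 0.6875/2 = 0.7812 → r_n = 40.78 kips; interior l_c = 2.375 − 0.6875 = 1.688 → r_n = 65.25 kips.
  R_n,bearing = 2·40.78 + 6·65.25 = 473.1 kips → 473.1 / 2 = 237 kips.
Bolt shear governs: 103 kips.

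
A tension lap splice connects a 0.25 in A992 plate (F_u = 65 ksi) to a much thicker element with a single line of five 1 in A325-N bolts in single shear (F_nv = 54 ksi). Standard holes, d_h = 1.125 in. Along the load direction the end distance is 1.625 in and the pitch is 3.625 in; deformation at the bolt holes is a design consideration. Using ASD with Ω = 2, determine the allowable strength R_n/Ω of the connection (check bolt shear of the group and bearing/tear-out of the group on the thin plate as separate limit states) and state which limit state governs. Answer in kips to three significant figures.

88.4 kips (bearing governs)

Bolt shear: A_b = π·1²/4 = 0.7854 in²; R_n = 54 × 0.7854 × 5 × 1 = 212.1 kips → 212.1 / 2 = 106 kips.
Bearing (1.2 l_c t F_u ≤ 2.4 d t F_u): upper limit = 2.4·1·0.25·65 = 39 kips.
  Edge l_c = 1.625 − 1.125/2 = 1.062 → r_n = 20.72 kips; interior l_c = 3.625 − 1.125 = 2.5 → r_n = 39 kips.
  R_n,bearing = 1·20.72 + 4·39 = 176.7 kips → 176.7 / 2 = 88.4 kips.
Bearing governs: 88.4 kips.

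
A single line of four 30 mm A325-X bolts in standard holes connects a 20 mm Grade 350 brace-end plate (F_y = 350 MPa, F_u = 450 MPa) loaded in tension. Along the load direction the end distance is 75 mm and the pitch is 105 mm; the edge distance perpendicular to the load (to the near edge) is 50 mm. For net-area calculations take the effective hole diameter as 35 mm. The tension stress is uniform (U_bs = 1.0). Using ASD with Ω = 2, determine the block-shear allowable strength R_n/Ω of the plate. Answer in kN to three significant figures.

868 kN

Shear plane L_v = 75 + 3·105 = 390 mm; A_gv = 390 × 20 = 7800 mm².
A_nv = (390 − 3.5·35) × 20 = 5350 mm².
A_nt = (50 − 0.5·35) × 20 = 650 mm².
0.6 F_u A_nv = 1444 kN; 0.6 F_y A_gv = 1638 kN → shear rupture governs the shear term.
R_n = 1444 + 1.0 × 450 × 650 / 1000 = 1737 kN.
Allowable strength R_n/Ω = 1737 / 2 = 868 kN.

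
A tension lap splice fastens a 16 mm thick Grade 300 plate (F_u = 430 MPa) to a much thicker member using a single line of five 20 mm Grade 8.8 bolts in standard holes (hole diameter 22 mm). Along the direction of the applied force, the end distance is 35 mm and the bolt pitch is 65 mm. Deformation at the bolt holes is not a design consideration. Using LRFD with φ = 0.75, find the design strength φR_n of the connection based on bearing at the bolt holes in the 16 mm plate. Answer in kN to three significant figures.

1420 kN

Per bolt r_n = 1.5 l_c t F_u ≤ 3.0 d t F_u; upper limit = 3.0 × 20 × 16 × 430 / 1000 = 412.8 kN.
Edge bolt: l_c = 35 − 22/2 = 24 mm → 1.5 × 24 × 16 × 430 / 1000 = 247.7 → r_n = 247.7 kN.
Interior bolts: l_c = 65 − 22 = 43 mm → 1.5 × 43 × 16 × 430 / 1000 = 443.8 → r_n = 412.8 kN.
R_n = 1 × 247.7 + 4 × 412.8 = 1899 kN.
Design strength φR_n = 0.75 × 1899 = 1420 kN.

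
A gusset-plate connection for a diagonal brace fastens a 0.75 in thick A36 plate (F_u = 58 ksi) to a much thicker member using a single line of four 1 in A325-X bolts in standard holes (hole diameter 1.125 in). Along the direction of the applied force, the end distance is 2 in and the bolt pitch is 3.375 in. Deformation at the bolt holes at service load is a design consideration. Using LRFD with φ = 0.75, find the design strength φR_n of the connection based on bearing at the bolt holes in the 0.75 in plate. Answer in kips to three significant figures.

Per bolt r_n = 1.2 l_c t F_u ≤ 2.4 d t F_u; upper limit = 2.4 × 1 × 0.75 × 58 = 104.4 kips.
Edge bolt: l_c = 2 − 1.125/2 = 1.438 in → 1.2 × 1.438 × 0.75 × 58 = 75.04 → r_n = 75.04 kips.
Interior bolts: l_c = 3.375 − 1.125 = 2.25 in → 1.2 × 2.25 × 0.75 × 58 = 117.4 → r_n = 104.4 kips.
R_n = 1 × 75.04 + 3 × 104.4 = 388.2 kips.
Design strength φR_n = 0.75 × 388.2 = 291 kips.

291 kips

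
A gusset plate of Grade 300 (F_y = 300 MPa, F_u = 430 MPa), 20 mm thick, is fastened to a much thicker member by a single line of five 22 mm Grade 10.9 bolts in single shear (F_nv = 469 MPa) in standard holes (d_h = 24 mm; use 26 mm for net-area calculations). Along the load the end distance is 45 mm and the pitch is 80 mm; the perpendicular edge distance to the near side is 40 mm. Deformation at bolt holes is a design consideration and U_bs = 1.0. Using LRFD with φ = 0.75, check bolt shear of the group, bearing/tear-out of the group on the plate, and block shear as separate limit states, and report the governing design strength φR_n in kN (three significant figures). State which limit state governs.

Bolt shear: A_b = π·22²/4 = 380.1 mm²; R_n = 469 × 380.1 × 5 × 1 / 1000 = 891.4 kN → 0.75 × 891.4 = 669 kN.
Bearing: edge l_c = 33, r_n = 340.6 kN; interior l_c = 56, r_n = 454.1 kN; R_n = 340.6 + 4·454.1 = 2157 kN → 1620 kN.
Block shear: A_gv = 7300, A_nv = 4960, A_nt = 540 mm²; R_n = min(0.6F_uA_nv, 0.6F_yA_gv) + U_bs·F_u·A_nt = 1512 kN → 1130 kN.
Bolt shear governs: 669 kN.

669 kN (bolt shear governs)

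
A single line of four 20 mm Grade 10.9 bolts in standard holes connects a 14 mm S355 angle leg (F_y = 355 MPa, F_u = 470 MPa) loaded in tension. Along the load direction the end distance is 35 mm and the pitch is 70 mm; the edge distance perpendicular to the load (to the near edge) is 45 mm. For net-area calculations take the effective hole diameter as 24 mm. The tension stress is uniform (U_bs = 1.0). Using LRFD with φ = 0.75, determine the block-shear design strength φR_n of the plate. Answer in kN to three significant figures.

Shear plane L_v = 35 + 3·70 = 245 mm; A_gv = 245 × 14 = 3430 mm².
A_nv = (245 − 3.5·24) × 14 = 2254 mm².
A_nt = (45 − 0.5·24) × 14 = 462 mm².
0.6 F_u A_nv = 635.6 kN; 0.6 F_y A_gv = 730.6 kN → shear rupture governs the shear term.
R_n = 635.6 + 1.0 × 470 × 462 / 1000 = 852.8 kN.
Design strength φR_n = 0.75 × 852.8 = 640 kN.

640 kN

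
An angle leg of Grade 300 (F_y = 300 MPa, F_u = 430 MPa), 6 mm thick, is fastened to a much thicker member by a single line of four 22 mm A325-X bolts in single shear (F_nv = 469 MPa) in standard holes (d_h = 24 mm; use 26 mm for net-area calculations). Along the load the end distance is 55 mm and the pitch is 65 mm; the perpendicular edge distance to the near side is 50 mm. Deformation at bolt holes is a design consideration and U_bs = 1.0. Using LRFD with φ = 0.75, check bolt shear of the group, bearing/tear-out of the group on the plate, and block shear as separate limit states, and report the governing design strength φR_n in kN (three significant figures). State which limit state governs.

Bolt shear: A_b = π·22²/4 = 380.1 mm²; R_n = 469 × 380.1 × 4 × 1 / 1000 = 713.1 kN → 0.75 × 713.1 = 535 kN.
Bearing: edge l_c = 43, r_n = 133.1 kN; interior l_c = 41, r_n = 126.9 kN; R_n = 133.1 + 3·126.9 = 513.9 kN → 385 kN.
Block shear: A_gv = 1500, A_nv = 954, A_nt = 222 mm²; R_n = min(0.6F_uA_nv, 0.6F_yA_gv) + U_bs·F_u·A_nt = 341.6 kN → 256 kN.
Block shear governs: 256 kN.

256 kN (block shear governs)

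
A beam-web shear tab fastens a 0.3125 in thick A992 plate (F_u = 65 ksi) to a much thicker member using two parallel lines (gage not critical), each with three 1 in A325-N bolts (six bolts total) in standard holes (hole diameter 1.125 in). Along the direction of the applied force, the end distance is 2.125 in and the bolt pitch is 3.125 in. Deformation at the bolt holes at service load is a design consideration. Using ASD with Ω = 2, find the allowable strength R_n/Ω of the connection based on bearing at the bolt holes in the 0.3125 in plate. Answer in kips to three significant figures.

136 kips

Per bolt r_n = 1.2 l_c t F_u ≤ 2.4 d t F_u; upper limit = 2.4 × 1 × 0.3125 × 65 = 48.75 kips.
Edge bolt: l_c = 2.125 − 1.125/2 = 1.562 in → 1.2 × 1.562 × 0.3125 × 65 = 38.09 → r_n = 38.09 kips.
Interior bolts: l_c = 3.125 − 1.125 = 2 in → 1.2 × 2 × 0.3125 × 65 = 48.75 → r_n = 48.75 kips.
R_n = 2 × 38.09 + 4 × 48.75 = 271.2 kips.
Allowable strength R_n/Ω = 271.2 / 2 = 136 kips.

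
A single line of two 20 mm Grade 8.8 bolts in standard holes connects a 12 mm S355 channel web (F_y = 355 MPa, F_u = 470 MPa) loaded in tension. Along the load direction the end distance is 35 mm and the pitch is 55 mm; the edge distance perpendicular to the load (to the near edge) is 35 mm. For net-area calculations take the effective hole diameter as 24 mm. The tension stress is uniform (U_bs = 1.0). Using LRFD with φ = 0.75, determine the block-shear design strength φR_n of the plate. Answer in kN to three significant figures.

234 kN

Shear plane L_v = 35 + 1·55 = 90 mm; A_gv = 90 × 12 = 1080 mm².
A_nv = (90 − 1.5·24) × 12 = 648 mm².
A_nt = (35 − 0.5·24) × 12 = 276 mm².
0.6 F_u A_nv = 182.7 kN; 0.6 F_y A_gv = 230 kN → shear rupture governs the shear term.
R_n = 182.7 + 1.0 × 470 × 276 / 1000 = 312.5 kN.
Design strength φR_n = 0.75 × 312.5 = 234 kN.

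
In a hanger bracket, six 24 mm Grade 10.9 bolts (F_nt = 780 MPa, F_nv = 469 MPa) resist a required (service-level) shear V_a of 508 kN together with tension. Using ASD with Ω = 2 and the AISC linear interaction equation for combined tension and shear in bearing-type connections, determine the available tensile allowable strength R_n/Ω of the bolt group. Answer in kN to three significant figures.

A_b = π·24²/4 = 452.4 mm²; f_rv = 508 × 1000 / (6 × 452.4) = 187.2 MPa.
F'_nt = 1.3 F_nt − (Ω F_nt / F_nv) f_rv = 1.3·780 − (2·780/469)·187.2 = 391.5 MPa, capped at F_nt → F'_nt = 391.5 MPa.
R_n = F'_nt · A_b · n = 391.5 × 452.4 × 6 / 1000 = 1063 kN.
Allowable strength R_n/Ω = 1063 / 2 = 531 kN.

531 kN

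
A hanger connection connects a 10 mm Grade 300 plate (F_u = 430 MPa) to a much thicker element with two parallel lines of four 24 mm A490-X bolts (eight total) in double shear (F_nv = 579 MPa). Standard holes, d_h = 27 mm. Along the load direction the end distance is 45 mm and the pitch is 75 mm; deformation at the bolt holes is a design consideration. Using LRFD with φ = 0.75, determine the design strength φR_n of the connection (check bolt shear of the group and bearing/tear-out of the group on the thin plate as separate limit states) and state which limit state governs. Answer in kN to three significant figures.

1360 kN (bearing governs)

Bolt shear: A_b = π·24²/4 = 452.4 mm²; R_n = 579 × 452.4 × 8 × 2 / 1000 = 4191 kN → 0.75 × 4191 = 3140 kN.
Bearing (1.2 l_c t F_u ≤ 2.4 d t F_u): upper limit = 2.4·24·10·430 / 1000 = 247.7 kN.
  Edge l_c = 45 − 27/2 = 31.5 → r_n = 162.5 kN; interior l_c = 75 − 27 = 48 → r_n = 247.7 kN.
  R_n,bearing = 2·162.5 + 6·247.7 = 1811 kN → 0.75 × 1811 = 1360 kN.
Bearing governs: 1360 kN.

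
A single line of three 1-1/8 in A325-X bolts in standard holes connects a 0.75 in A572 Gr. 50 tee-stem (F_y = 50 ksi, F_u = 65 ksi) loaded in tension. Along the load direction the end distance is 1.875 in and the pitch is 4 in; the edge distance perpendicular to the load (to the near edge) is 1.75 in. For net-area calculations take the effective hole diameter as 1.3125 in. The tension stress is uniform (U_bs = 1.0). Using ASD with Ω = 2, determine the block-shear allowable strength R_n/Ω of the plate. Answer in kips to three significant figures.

Shear plane L_v = 1.875 + 2·4 = 9.875 in; A_gv = 9.875 × 0.75 = 7.406 in².
A_nv = (9.875 − 2.5·1.3125) × 0.75 = 4.945 in².
A_nt = (1.75 − 0.5·1.3125) × 0.75 = 0.8203 in².
0.6 F_u A_nv = 192.9 kips; 0.6 F_y A_gv = 222.2 kips → shear rupture governs the shear term.
R_n = 192.9 + 1.0 × 65 × 0.8203 = 246.2 kips.
Allowable strength R_n/Ω = 246.2 / 2 = 123 kips.

123 kips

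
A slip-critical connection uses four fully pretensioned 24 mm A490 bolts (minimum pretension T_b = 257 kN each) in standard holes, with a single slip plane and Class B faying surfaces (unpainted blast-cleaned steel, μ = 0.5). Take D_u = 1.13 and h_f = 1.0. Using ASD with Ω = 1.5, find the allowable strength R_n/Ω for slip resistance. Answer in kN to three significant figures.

R_n = μ · D_u · h_f · T_b · n_s · n_b = 0.5 × 1.13 × 1.0 × 257 × 1 × 4 = 580.8 kN.
Allowable strength R_n/Ω = 580.8 / 1.5 = 387 kN.

387 kN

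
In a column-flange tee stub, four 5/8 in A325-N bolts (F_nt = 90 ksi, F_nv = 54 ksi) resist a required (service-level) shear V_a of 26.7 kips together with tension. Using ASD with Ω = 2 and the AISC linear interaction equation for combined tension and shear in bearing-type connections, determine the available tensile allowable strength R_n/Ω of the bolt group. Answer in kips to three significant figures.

A_b = π·0.625²/4 = 0.3068 in²; f_rv = 26.7 / (4 × 0.3068) = 21.76 ksi.
F'_nt = 1.3 F_nt − (Ω F_nt / F_nv) f_rv = 1.3·90 − (2·90/54)·21.76 = 44.48 ksi, capped at F_nt → F'_nt = 44.48 ksi.
R_n = F'_nt · A_b · n = 44.48 × 0.3068 × 4 = 54.58 kips.
Allowable strength R_n/Ω = 54.58 / 2 = 27.3 kips.

27.3 kips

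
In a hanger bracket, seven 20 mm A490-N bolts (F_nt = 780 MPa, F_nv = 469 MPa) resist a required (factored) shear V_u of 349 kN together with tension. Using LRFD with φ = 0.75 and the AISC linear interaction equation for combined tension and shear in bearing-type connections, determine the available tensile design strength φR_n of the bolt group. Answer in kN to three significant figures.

A_b = π·20²/4 = 314.2 mm²; f_rv = 349 × 1000 / (7 × 314.2) = 158.7 MPa.
F'_nt = 1.3 F_nt − (F_nt / φF_nv) f_rv = 1.3·780 − (780/(0.75·469))·158.7 = 662.1 MPa, capped at F_nt → F'_nt = 662.1 MPa.
R_n = F'_nt · A_b · n = 662.1 × 314.2 × 7 / 1000 = 1456 kN.
Design strength φR_n = 0.75 × 1456 = 1090 kN.

1090 kN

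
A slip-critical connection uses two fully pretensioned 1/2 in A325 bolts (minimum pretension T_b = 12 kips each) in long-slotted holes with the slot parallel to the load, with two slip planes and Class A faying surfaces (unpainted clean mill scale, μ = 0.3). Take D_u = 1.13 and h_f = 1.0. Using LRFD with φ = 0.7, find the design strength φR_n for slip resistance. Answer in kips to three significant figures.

R_n = μ · D_u · h_f · T_b · n_s · n_b = 0.3 × 1.13 × 1.0 × 12 × 2 × 2 = 16.27 kips.
Design strength φR_n = 0.7 × 16.27 = 11.4 kips.

11.4 kips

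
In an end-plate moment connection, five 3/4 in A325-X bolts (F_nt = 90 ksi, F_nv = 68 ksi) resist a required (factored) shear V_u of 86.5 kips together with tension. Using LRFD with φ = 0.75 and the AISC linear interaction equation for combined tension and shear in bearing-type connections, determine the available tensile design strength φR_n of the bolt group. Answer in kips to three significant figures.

A_b = π·0.75²/4 = 0.4418 in²; f_rv = 86.5 / (5 × 0.4418) = 39.16 ksi.
F'_nt = 1.3 F_nt − (F_nt / φF_nv) f_rv = 1.3·90 − (90/(0.75·68))·39.16 = 47.9 ksi, capped at F_nt → F'_nt = 47.9 ksi.
R_n = F'_nt · A_b · n = 47.9 × 0.4418 × 5 = 105.8 kips.
Design strength φR_n = 0.75 × 105.8 = 79.3 kips.

79.3 kips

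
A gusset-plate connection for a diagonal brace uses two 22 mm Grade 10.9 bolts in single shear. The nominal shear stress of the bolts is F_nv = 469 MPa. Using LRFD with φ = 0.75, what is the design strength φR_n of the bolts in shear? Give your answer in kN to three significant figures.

267 kN

A_b = π × 22² / 4 = 380.1 mm².
R_n = F_nv · A_b · n · n_s = 469 × 380.1 × 2 × 1 / 1000 = 356.6 kN.
Design strength φR_n = 0.75 × 356.6 = 267 kN.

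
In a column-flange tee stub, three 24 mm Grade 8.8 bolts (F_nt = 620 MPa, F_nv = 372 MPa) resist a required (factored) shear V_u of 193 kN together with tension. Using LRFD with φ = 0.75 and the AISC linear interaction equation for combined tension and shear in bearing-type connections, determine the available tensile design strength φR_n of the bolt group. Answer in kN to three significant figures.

A_b = π·24²/4 = 452.4 mm²; f_rv = 193 × 1000 / (3 × 452.4) = 142.2 MPa.
F'_nt = 1.3 F_nt − (F_nt / φF_nv) f_rv = 1.3·620 − (620/(0.75·372))·142.2 = 490 MPa, capped at F_nt → F'_nt = 490 MPa.
R_n = F'_nt · A_b · n = 490 × 452.4 × 3 / 1000 = 665 kN.
Design strength φR_n = 0.75 × 665 = 499 kN.

499 kN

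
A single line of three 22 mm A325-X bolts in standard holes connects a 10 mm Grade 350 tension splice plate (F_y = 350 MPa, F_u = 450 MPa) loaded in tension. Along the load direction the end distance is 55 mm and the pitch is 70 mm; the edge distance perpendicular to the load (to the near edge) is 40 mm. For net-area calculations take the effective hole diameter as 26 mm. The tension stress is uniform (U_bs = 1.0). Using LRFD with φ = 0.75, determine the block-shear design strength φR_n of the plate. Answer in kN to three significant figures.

Shear plane L_v = 55 + 2·70 = 195 mm; A_gv = 195 × 10 = 1950 mm².
A_nv = (195 − 2.5·26) × 10 = 1300 mm².
A_nt = (40 − 0.5·26) × 10 = 270 mm².
0.6 F_u A_nv = 351 kN; 0.6 F_y A_gv = 409.5 kN → shear rupture governs the shear term.
R_n = 351 + 1.0 × 450 × 270 / 1000 = 472.5 kN.
Design strength φR_n = 0.75 × 472.5 = 354 kN.

354 kN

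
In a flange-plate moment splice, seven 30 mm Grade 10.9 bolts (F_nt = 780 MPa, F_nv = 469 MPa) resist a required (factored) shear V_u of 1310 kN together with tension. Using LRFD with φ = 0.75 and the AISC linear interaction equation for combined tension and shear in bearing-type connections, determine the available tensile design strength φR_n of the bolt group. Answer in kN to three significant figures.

A_b = π·30²/4 = 706.9 mm²; f_rv = 1310 × 1000 / (7 × 706.9) = 264.8 MPa.
F'_nt = 1.3 F_nt − (F_nt / φF_nv) f_rv = 1.3·780 − (780/(0.75·469))·264.8 = 426.9 MPa, capped at F_nt → F'_nt = 426.9 MPa.
R_n = F'_nt · A_b · n = 426.9 × 706.9 × 7 / 1000 = 2112 kN.
Design strength φR_n = 0.75 × 2112 = 1580 kN.

1580 kN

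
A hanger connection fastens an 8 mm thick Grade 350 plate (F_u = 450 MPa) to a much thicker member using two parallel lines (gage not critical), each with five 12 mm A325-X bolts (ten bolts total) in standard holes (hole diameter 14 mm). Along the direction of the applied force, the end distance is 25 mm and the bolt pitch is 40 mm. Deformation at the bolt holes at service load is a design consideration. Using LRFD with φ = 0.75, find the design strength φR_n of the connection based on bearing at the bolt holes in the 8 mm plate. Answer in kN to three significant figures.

739 kN

Per bolt r_n = 1.2 l_c t F_u ≤ 2.4 d t F_u; upper limit = 2.4 × 12 × 8 × 450 / 1000 = 103.7 kN.
Edge bolt: l_c = 25 − 14/2 = 18 mm → 1.2 × 18 × 8 × 450 / 1000 = 77.76 → r_n = 77.76 kN.
Interior bolts: l_c = 40 − 14 = 26 mm → 1.2 × 26 × 8 × 450 / 1000 = 112.3 → r_n = 103.7 kN.
R_n = 2 × 77.76 + 8 × 103.7 = 985 kN.
Design strength φR_n = 0.75 × 985 = 739 kN.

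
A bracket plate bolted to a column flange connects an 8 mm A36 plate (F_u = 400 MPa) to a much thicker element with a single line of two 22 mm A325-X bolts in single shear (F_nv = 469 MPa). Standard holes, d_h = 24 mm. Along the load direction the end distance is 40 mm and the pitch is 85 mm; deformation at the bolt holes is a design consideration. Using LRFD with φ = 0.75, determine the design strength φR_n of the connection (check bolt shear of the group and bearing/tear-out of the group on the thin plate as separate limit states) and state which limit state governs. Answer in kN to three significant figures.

Bolt shear: A_b = π·22²/4 = 380.1 mm²; R_n = 469 × 380.1 × 2 × 1 / 1000 = 356.6 kN → 0.75 × 356.6 = 267 kN.
Bearing (1.2 l_c t F_u ≤ 2.4 d t F_u): upper limit = 2.4·22·8·400 / 1000 = 169 kN.
  Edge l_c = 40 − 24/2 = 28 → r_n = 107.5 kN; interior l_c = 85 − 24 = 61 → r_n = 169 kN.
  R_n,bearing = 1·107.5 + 1·169 = 276.5 kN → 0.75 × 276.5 = 207 kN.
Bearing governs: 207 kN.

207 kN (bearing governs)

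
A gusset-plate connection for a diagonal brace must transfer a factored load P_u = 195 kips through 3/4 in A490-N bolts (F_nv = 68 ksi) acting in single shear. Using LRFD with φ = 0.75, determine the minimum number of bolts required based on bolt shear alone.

A_b = π·0.75²/4 = 0.4418 in².
Per-bolt design strength φR_n = 0.75 × 68 × 0.4418 × 1 = 22.53 kips.
n ≥ 195 / 22.53 = 8.655 → use 9 bolts.

9 bolts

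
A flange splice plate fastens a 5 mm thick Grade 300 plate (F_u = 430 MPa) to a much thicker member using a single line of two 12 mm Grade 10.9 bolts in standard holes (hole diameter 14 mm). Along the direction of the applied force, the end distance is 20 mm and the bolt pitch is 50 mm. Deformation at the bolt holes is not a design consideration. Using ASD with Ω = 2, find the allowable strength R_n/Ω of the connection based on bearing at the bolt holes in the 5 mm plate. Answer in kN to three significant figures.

59.7 kN

Per bolt r_n = 1.5 l_c t F_u ≤ 3.0 d t F_u; upper limit = 3.0 × 12 × 5 × 430 / 1000 = 77.4 kN.
Edge bolt: l_c = 20 − 14/2 = 13 mm → 1.5 × 13 × 5 × 430 / 1000 = 41.93 → r_n = 41.93 kN.
Interior bolts: l_c = 50 − 14 = 36 mm → 1.5 × 36 × 5 × 430 / 1000 = 116.1 → r_n = 77.4 kN.
R_n = 1 × 41.93 + 1 × 77.4 = 119.3 kN.
Allowable strength R_n/Ω = 119.3 / 2 = 59.7 kN.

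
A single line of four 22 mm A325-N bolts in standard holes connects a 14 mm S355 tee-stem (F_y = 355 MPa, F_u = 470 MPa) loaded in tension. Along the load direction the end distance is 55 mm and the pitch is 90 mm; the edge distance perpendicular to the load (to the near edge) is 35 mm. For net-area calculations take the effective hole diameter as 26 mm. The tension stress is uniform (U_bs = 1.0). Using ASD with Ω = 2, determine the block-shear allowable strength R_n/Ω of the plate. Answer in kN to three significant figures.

Shear plane L_v = 55 + 3·90 = 325 mm; A_gv = 325 × 14 = 4550 mm².
A_nv = (325 − 3.5·26) × 14 = 3276 mm².
A_nt = (35 − 0.5·26) × 14 = 308 mm².
0.6 F_u A_nv = 923.8 kN; 0.6 F_y A_gv = 969.1 kN → shear rupture governs the shear term.
R_n = 923.8 + 1.0 × 470 × 308 / 1000 = 1069 kN.
Allowable strength R_n/Ω = 1069 / 2 = 534 kN.

534 kN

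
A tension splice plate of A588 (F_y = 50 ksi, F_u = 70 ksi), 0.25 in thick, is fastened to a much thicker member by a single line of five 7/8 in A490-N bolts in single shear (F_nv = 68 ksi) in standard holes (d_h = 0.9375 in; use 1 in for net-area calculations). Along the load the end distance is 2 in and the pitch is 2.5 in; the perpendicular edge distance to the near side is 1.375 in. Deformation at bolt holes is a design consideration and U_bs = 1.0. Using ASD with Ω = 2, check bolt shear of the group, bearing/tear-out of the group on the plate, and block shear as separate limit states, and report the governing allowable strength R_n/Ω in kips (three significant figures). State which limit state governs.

47 kips (block shear governs)

Bolt shear: A_b = π·0.875²/4 = 0.6013 in²; R_n = 68 × 0.6013 × 5 × 1 = 204.4 kips → 204.4 / 2 = 102 kips.
Bearing: edge l_c = 1.531, r_n = 32.16 kips; interior l_c = 1.562, r_n = 32.81 kips; R_n = 32.16 + 4·32.81 = 163.4 kips → 81.7 kips.
Block shear: A_gv = 3, A_nv = 1.875, A_nt = 0.2188 in²; R_n = min(0.6F_uA_nv, 0.6F_yA_gv) + U_bs·F_u·A_nt = 94.06 kips → 47 kips.
Block shear governs: 47 kips.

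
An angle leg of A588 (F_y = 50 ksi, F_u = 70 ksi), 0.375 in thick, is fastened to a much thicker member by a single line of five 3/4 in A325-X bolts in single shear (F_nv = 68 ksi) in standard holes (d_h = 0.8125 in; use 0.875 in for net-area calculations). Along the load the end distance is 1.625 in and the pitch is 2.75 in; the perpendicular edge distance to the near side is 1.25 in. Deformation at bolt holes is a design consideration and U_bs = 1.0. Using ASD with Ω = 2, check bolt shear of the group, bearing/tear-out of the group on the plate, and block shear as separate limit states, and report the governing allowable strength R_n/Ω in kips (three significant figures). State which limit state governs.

75.1 kips (bolt shear governs)

Bolt shear: A_b = π·0.75²/4 = 0.4418 in²; R_n = 68 × 0.4418 × 5 × 1 = 150.2 kips → 150.2 / 2 = 75.1 kips.
Bearing: edge l_c = 1.219, r_n = 38.39 kips; interior l_c = 1.938, r_n = 47.25 kips; R_n = 38.39 + 4·47.25 = 227.4 kips → 114 kips.
Block shear: A_gv = 4.734, A_nv = 3.258, A_nt = 0.3047 in²; R_n = min(0.6F_uA_nv, 0.6F_yA_gv) + U_bs·F_u·A_nt = 158.2 kips → 79.1 kips.
Bolt shear governs: 75.1 kips.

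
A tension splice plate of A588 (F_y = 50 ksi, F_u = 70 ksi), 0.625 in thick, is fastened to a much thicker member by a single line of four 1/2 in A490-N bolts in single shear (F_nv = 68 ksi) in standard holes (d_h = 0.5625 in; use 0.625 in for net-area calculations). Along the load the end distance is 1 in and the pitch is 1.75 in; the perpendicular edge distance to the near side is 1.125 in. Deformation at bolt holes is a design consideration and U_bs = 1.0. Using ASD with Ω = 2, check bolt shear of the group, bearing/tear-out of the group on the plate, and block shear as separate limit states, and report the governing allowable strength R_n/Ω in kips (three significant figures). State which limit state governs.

26.7 kips (bolt shear governs)

Bolt shear: A_b = π·0.5²/4 = 0.1963 in²; R_n = 68 × 0.1963 × 4 × 1 = 53.41 kips → 53.41 / 2 = 26.7 kips.
Bearing: edge l_c = 0.7188, r_n = 37.73 kips; interior l_c = 1.188, r_n = 52.5 kips; R_n = 37.73 + 3·52.5 = 195.2 kips → 97.6 kips.
Block shear: A_gv = 3.906, A_nv = 2.539, A_nt = 0.5078 in²; R_n = min(0.6F_uA_nv, 0.6F_yA_gv) + U_bs·F_u·A_nt = 142.2 kips → 71.1 kips.
Bolt shear governs: 26.7 kips.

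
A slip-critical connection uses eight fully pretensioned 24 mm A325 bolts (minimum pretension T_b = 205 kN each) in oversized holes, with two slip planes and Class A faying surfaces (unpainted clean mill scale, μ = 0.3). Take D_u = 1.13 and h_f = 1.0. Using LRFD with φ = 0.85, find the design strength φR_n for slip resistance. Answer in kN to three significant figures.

945 kN

R_n = μ · D_u · h_f · T_b · n_s · n_b = 0.3 × 1.13 × 1.0 × 205 × 2 × 8 = 1112 kN.
Design strength φR_n = 0.85 × 1112 = 945 kN.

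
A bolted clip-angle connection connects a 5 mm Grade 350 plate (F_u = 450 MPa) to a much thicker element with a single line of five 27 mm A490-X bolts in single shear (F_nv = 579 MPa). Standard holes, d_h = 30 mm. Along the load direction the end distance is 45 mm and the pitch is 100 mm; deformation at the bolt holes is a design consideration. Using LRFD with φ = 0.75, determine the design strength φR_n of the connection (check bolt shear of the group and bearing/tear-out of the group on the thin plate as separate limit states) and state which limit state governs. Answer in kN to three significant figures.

Bolt shear: A_b = π·27²/4 = 572.6 mm²; R_n = 579 × 572.6 × 5 × 1 / 1000 = 1658 kN → 0.75 × 1658 = 1240 kN.
Bearing (1.2 l_c t F_u ≤ 2.4 d t F_u): upper limit = 2.4·27·5·450 / 1000 = 145.8 kN.
  Edge l_c = 45 − 30/2 = 30 → r_n = 81 kN; interior l_c = 100 − 30 = 70 → r_n = 145.8 kN.
  R_n,bearing = 1·81 + 4·145.8 = 664.2 kN → 0.75 × 664.2 = 498 kN.
Bearing governs: 498 kN.

498 kN (bearing governs)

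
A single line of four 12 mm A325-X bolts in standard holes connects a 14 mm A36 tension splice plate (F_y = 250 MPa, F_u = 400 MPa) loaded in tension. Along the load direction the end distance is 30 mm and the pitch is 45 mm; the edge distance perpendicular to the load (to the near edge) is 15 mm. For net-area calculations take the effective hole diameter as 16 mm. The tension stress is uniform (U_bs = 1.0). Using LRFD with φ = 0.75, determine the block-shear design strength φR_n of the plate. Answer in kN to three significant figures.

Shear plane L_v = 30 + 3·45 = 165 mm; A_gv = 165 × 14 = 2310 mm².
A_nv = (165 − 3.5·16) × 14 = 1526 mm².
A_nt = (15 − 0.5·16) × 14 = 98 mm².
0.6 F_u A_nv = 366.2 kN; 0.6 F_y A_gv = 346.5 kN → shear yielding governs the shear term.
R_n = 346.5 + 1.0 × 400 × 98 / 1000 = 385.7 kN.
Design strength φR_n = 0.75 × 385.7 = 289 kN.

289 kN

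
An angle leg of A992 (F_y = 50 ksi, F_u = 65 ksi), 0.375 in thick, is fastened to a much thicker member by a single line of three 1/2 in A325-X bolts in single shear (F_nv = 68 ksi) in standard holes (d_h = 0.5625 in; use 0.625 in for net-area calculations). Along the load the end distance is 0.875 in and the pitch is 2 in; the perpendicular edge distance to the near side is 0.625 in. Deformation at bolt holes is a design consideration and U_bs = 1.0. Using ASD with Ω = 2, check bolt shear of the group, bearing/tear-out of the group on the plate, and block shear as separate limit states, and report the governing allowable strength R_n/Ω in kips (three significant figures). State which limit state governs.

Bolt shear: A_b = π·0.5²/4 = 0.1963 in²; R_n = 68 × 0.1963 × 3 × 1 = 40.06 kips → 40.06 / 2 = 20 kips.
Bearing: edge l_c = 0.5938, r_n = 17.37 kips; interior l_c = 1.438, r_n = 29.25 kips; R_n = 17.37 + 2·29.25 = 75.87 kips → 37.9 kips.
Block shear: A_gv = 1.828, A_nv = 1.242, A_nt = 0.1172 in²; R_n = min(0.6F_uA_nv, 0.6F_yA_gv) + U_bs·F_u·A_nt = 56.06 kips → 28 kips.
Bolt shear governs: 20 kips.

20 kips (bolt shear governs)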